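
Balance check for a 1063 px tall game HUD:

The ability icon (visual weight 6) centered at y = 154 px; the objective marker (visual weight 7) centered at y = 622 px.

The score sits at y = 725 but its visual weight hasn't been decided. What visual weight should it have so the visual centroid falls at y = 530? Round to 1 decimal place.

Existing Σw = 13 (6 + 7); existing moment 6·154 + 7·622 = 5278.
For the centroid to hit 530: (5278 + w·725) / (13 + w) = 530.
Rearranging, w·(725 − 530) = 530·13 − 5278 = 1612, so w ≈ 1612/195 = 8.27.

w ≈ 8.3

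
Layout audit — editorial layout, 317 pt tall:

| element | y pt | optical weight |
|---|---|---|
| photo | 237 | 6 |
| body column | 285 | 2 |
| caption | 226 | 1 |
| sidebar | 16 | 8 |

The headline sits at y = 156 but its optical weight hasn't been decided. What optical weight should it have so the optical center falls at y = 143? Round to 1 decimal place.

Fixed elements: Σw = 6 + 2 + 1 + 8 = 17, Σw·y = 6·237 + 2·285 + 1·226 + 8·16 = 2346.
For the centroid to hit 143: (2346 + w·156) / (17 + w) = 143.
So w = (143·17 − 2346)/(156 − 143) = 85/13 ≈ 6.54.

w ≈ 6.5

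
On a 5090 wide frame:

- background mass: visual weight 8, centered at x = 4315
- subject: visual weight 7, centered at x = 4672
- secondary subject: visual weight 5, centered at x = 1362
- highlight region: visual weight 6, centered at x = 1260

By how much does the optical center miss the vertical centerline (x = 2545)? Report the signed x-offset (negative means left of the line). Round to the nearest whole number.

Σw = 8 + 7 + 5 + 6 = 26.
x: (8·4315 + 7·4672 + 5·1362 + 6·1260) / 26 = 81594 / 26 ≈ 3138.23
Against x = 2545, that's 3138.23 − 2545 = 593.23.

≈ 593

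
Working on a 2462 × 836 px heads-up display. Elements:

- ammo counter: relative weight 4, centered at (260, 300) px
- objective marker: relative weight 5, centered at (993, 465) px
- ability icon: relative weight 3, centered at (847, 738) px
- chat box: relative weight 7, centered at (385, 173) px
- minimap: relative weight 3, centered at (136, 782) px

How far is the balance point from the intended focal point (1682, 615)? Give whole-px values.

≈ 1168 px

Weights sum to 4 + 5 + 3 + 7 + 3 = 22.
x-moment: 4·260 + 5·993 + 3·847 + 7·385 + 3·136 = 11649; centroid 11649/22 ≈ 529.50.
y-moment: 4·300 + 5·465 + 3·738 + 7·173 + 3·782 = 9296; centroid 9296/22 ≈ 422.55.
Relative to (1682, 615): Δ = (-1152.50, -192.45); |Δ| = √(-1152.50² + -192.45²) ≈ 1168.46.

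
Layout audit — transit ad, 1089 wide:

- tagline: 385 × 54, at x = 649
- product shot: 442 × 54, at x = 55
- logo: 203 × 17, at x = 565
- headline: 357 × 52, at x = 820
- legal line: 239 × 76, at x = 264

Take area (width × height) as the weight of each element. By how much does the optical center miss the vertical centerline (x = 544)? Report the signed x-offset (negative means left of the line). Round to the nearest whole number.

≈ -111

Areas: tagline 385·54 = 20790, product shot 442·54 = 23868, logo 203·17 = 3451, headline 357·52 = 18564, legal line 239·76 = 18164. Total weight = 84837.
x-moment: 20790·649 + 23868·55 + 3451·565 + 18564·820 + 18164·264 = 36773041; centroid 36773041/84837 ≈ 433.46.
Against x = 544, that's 433.46 − 544 = -110.54.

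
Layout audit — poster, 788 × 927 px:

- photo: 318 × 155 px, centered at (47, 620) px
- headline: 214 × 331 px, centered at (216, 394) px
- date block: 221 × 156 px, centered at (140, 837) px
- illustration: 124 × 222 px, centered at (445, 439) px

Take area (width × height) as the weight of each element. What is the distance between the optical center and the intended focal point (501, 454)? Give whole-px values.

Taking area as weight: photo 318·155 = 49290, headline 214·331 = 70834, date block 221·156 = 34476, illustration 124·222 = 27528. Sum 182128.
x: (49290·47 + 70834·216 + 34476·140 + 27528·445) / 182128 = 34693374 / 182128 ≈ 190.49
y: (49290·620 + 70834·394 + 34476·837 + 27528·439) / 182128 = 99409600 / 182128 ≈ 545.82
Relative to (501, 454): Δ = (-310.51, 91.82); |Δ| = √(-310.51² + 91.82²) ≈ 323.80.

≈ 324 px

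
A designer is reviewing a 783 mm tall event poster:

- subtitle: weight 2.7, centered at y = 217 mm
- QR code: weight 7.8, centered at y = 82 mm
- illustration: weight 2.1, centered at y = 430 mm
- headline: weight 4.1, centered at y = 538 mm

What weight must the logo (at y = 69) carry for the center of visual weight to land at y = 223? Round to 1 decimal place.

w ≈ 4.0

Fixed elements: Σw = 2.7 + 7.8 + 2.1 + 4.1 = 16.7, Σw·y = 2.7·217 + 7.8·82 + 2.1·430 + 4.1·538 = 4334.3.
Balance at y = 223 requires (4334.3 + w·69) / (16.7 + w) = 223.
So w = (223·16.7 − 4334.3)/(69 − 223) = -610.2/-154 ≈ 3.96.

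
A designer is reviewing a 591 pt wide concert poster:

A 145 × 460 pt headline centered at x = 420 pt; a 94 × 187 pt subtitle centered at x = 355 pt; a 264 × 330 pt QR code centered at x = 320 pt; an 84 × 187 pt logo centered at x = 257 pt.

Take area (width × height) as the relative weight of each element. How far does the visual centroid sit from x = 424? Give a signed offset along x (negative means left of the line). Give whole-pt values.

Taking area as weight: headline 145·460 = 66700, subtitle 94·187 = 17578, QR code 264·330 = 87120, logo 84·187 = 15708. Sum 187106.
x: (66700·420 + 17578·355 + 87120·320 + 15708·257) / 187106 = 66169546 / 187106 ≈ 353.65
Difference: 353.65 − 424 ≈ -70.35.

≈ -70 pt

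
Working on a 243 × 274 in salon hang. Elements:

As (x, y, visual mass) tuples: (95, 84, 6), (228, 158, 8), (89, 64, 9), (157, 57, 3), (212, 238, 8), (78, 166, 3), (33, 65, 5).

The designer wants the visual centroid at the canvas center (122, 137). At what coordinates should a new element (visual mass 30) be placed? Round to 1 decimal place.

(100.8, 154.1)

With the new element, Σw becomes 6 + 8 + 9 + 3 + 8 + 3 + 5 + 30 = 72.
x: need Σw·x = 72·122 = 8784. Existing = 6·95 + 8·228 + 9·89 + 3·157 + 8·212 + 3·78 + 5·33 = 5761. Remainder 3023 / 30 ≈ 100.77.
y: need Σw·y = 72·137 = 9864. Existing = 6·84 + 8·158 + 9·64 + 3·57 + 8·238 + 3·166 + 5·65 = 5242. Remainder 4622 / 30 ≈ 154.07.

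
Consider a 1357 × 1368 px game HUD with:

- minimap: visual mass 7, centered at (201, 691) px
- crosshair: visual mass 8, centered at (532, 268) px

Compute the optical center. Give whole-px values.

(378, 465)

Weights sum to 7 + 8 = 15.
Σw·x = 7·201 + 8·532 = 5663, so x̄ = 5663/15 ≈ 377.53.
Σw·y = 7·691 + 8·268 = 6981, so ȳ = 6981/15 ≈ 465.40.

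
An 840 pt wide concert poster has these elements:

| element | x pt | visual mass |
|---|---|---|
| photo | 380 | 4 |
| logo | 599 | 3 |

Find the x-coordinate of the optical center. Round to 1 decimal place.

Total weight = 4 + 3 = 7.
Σw·x = 4·380 + 3·599 = 3317, so x̄ = 3317/7 ≈ 473.86.

x ≈ 473.9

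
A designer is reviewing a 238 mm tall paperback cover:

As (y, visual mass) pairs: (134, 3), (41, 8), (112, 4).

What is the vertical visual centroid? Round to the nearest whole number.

Weights sum to 3 + 8 + 4 = 15.
y: (3·134 + 8·41 + 4·112) / 15 = 1178 / 15 ≈ 78.53

y ≈ 79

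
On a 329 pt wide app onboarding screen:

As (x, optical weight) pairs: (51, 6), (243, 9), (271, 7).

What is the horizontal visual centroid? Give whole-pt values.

Σw = 6 + 9 + 7 = 22.
Σw·x = 6·51 + 9·243 + 7·271 = 4390, so x̄ = 4390/22 ≈ 199.55.

x ≈ 200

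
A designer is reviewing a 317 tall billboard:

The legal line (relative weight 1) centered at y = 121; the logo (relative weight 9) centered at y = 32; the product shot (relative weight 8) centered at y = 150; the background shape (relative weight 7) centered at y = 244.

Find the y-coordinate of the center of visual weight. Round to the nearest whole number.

y ≈ 133

Weights sum to 1 + 9 + 8 + 7 = 25.
y-moment: 1·121 + 9·32 + 8·150 + 7·244 = 3317; centroid 3317/25 ≈ 132.68.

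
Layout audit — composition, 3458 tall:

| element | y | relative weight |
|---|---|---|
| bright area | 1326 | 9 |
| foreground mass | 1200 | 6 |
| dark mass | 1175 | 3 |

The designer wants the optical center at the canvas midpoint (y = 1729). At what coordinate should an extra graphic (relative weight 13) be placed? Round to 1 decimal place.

After adding the extra graphic, total weight = 9 + 6 + 3 + 13 = 31.
y: need Σw·y = 31·1729 = 53599. Existing = 9·1326 + 6·1200 + 3·1175 = 22659. Remainder 30940 / 13 ≈ 2380.00.

y ≈ 2380.0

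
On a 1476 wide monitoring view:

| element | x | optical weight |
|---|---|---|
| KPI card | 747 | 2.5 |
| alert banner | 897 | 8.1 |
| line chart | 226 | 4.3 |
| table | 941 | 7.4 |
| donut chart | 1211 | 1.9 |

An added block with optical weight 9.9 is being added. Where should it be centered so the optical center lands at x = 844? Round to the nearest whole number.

x ≈ 951

With the added block, Σw becomes 2.5 + 8.1 + 4.3 + 7.4 + 1.9 + 9.9 = 34.1.
Along x: (19369.3 + 9.9·x) / 34.1 = 844 (existing moment 2.5·747 + 8.1·897 + 4.3·226 + 7.4·941 + 1.9·1211 = 19369.3) ⇒ x = (28780.4 − 19369.3) / 9.9 ≈ 950.62.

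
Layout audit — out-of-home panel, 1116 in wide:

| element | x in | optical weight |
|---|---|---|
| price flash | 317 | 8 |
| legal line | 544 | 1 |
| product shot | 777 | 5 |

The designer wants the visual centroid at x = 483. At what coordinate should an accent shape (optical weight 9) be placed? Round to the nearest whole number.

x ≈ 460

New total weight: (8 + 1 + 5) + 9 = 23.
Along x: (6965 + 9·x) / 23 = 483 (existing moment 8·317 + 1·544 + 5·777 = 6965) ⇒ x = (11109 − 6965) / 9 ≈ 460.44.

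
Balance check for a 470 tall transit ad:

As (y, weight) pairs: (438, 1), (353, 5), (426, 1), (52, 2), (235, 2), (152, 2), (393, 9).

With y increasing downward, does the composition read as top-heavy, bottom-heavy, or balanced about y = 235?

Weights sum to 1 + 5 + 1 + 2 + 2 + 2 + 9 = 22.
Σw·y = 1·438 + 5·353 + 1·426 + 2·52 + 2·235 + 2·152 + 9·393 = 7044, so ȳ = 7044/22 ≈ 320.18.
320.2 vs midline 235 → bottom-heavy.

bottom-heavy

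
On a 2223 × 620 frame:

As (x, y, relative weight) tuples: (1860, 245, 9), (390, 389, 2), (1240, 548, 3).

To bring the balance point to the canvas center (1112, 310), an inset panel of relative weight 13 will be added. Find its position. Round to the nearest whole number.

New total weight: (9 + 2 + 3) + 13 = 27.
Along x: (21240 + 13·x) / 27 = 1112 (existing moment 9·1860 + 2·390 + 3·1240 = 21240) ⇒ x = (30024 − 21240) / 13 ≈ 675.69.
Along y: (4627 + 13·y) / 27 = 310 (existing moment 9·245 + 2·389 + 3·548 = 4627) ⇒ y = (8370 − 4627) / 13 ≈ 287.92.

(676, 288)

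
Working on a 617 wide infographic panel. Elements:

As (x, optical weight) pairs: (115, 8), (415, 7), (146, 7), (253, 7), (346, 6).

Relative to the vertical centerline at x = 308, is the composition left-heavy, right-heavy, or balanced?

left-heavy

Weights sum to 8 + 7 + 7 + 7 + 6 = 35.
x: (8·115 + 7·415 + 7·146 + 7·253 + 6·346) / 35 = 8694 / 35 ≈ 248.40
248.4 lies left of the midline 308, so the layout is left-heavy.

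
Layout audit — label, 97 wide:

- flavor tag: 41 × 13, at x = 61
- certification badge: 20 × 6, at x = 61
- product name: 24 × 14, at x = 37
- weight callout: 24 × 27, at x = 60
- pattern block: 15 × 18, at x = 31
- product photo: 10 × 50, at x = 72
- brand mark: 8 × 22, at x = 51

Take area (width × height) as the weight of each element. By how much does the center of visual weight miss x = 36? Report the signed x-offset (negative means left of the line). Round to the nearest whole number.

Areas: flavor tag 41·13 = 533, certification badge 20·6 = 120, product name 24·14 = 336, weight callout 24·27 = 648, pattern block 15·18 = 270, product photo 10·50 = 500, brand mark 8·22 = 176. Total weight = 2583.
x: moment 144491 / weight 2583 ≈ 55.94
Against x = 36, that's 55.94 − 36 = 19.94.

≈ 20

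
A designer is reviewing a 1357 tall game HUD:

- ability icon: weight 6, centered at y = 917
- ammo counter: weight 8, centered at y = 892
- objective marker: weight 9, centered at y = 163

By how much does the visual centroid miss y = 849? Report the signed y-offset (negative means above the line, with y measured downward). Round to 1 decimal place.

≈ -235.7

Total weight = 6 + 8 + 9 = 23.
Σw·y = 6·917 + 8·892 + 9·163 = 14105, so ȳ = 14105/23 ≈ 613.26.
Difference: 613.26 − 849 ≈ -235.74.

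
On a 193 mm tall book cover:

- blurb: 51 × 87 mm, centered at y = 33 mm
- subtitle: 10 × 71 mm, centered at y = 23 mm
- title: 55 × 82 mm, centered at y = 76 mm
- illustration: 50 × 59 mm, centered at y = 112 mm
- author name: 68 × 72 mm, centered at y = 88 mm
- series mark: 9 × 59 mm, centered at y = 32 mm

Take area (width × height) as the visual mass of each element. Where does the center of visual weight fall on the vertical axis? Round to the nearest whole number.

y ≈ 71

Taking area as weight: blurb 51·87 = 4437, subtitle 10·71 = 710, title 55·82 = 4510, illustration 50·59 = 2950, author name 68·72 = 4896, series mark 9·59 = 531. Sum 18034.
Σw·y = 4437·33 + 710·23 + 4510·76 + 2950·112 + 4896·88 + 531·32 = 1283751, so ȳ = 1283751/18034 ≈ 71.19.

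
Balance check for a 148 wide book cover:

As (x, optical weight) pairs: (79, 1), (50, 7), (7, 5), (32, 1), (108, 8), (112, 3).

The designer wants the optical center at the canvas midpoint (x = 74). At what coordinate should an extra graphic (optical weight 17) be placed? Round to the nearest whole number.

x ≈ 83

After adding the extra graphic, total weight = 1 + 7 + 5 + 1 + 8 + 3 + 17 = 42.
Along x: (1696 + 17·x) / 42 = 74 (existing moment 1·79 + 7·50 + 5·7 + 1·32 + 8·108 + 3·112 = 1696) ⇒ x = (3108 − 1696) / 17 ≈ 83.06.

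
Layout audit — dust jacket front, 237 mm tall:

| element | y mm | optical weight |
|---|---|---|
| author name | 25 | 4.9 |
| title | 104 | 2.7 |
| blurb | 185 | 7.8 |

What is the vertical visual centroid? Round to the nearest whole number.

Σw = 4.9 + 2.7 + 7.8 = 15.4.
Σw·y = 4.9·25 + 2.7·104 + 7.8·185 = 1846.3, so ȳ = 1846.3/15.4 ≈ 119.89.

y ≈ 120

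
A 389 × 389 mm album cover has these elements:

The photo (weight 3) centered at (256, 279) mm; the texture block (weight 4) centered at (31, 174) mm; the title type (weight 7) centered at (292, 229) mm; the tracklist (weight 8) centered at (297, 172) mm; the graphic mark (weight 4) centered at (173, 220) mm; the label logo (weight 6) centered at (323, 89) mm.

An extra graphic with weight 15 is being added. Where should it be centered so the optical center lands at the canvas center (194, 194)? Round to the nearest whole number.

After adding the extra graphic, total weight = 3 + 4 + 7 + 8 + 4 + 6 + 15 = 47.
Along x: (7942 + 15·x) / 47 = 194 (existing moment 3·256 + 4·31 + 7·292 + 8·297 + 4·173 + 6·323 = 7942) ⇒ x = (9118 − 7942) / 15 ≈ 78.40.
Along y: (5926 + 15·y) / 47 = 194 (existing moment 3·279 + 4·174 + 7·229 + 8·172 + 4·220 + 6·89 = 5926) ⇒ y = (9118 − 5926) / 15 ≈ 212.80.

(78, 213)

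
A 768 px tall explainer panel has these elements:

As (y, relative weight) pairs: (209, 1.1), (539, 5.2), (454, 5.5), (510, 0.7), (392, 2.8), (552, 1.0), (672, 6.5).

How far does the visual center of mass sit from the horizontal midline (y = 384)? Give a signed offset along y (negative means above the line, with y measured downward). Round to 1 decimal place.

≈ 138.1 px

Weights sum to 1.1 + 5.2 + 5.5 + 0.7 + 2.8 + 1.0 + 6.5 = 22.8.
y-moment: 1.1·209 + 5.2·539 + 5.5·454 + 0.7·510 + 2.8·392 + 1.0·552 + 6.5·672 = 11904.3; centroid 11904.3/22.8 ≈ 522.12.
Difference: 522.12 − 384 ≈ 138.12.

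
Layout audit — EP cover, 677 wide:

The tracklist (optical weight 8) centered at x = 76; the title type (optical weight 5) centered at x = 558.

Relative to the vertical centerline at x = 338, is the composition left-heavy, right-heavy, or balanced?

Σw = 8 + 5 = 13.
Σw·x = 8·76 + 5·558 = 3398, so x̄ = 3398/13 ≈ 261.38.
Since 261.4 is left of 338, the composition reads left-heavy.

left-heavy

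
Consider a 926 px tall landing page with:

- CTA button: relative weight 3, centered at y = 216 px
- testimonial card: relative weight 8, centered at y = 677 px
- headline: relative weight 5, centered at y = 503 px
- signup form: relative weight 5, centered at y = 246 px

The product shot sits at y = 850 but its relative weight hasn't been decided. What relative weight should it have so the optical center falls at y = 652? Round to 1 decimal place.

Existing Σw = 21 (3 + 8 + 5 + 5); existing moment 3·216 + 8·677 + 5·503 + 5·246 = 9809.
For the centroid to hit 652: (9809 + w·850) / (21 + w) = 652.
Rearranging, w·(850 − 652) = 652·21 − 9809 = 3883, so w ≈ 3883/198 = 19.61.

w ≈ 19.6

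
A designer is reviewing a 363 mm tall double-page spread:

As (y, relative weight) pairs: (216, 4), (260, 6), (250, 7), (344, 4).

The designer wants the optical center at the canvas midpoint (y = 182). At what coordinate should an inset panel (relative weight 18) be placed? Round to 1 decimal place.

y ≈ 86.0

New total weight: (4 + 6 + 7 + 4) + 18 = 39.
y: target moment 39×182 = 7098; current 4·216 + 6·260 + 7·250 + 4·344 = 5550; the inset panel supplies 1548, so y = 1548/18 ≈ 86.00.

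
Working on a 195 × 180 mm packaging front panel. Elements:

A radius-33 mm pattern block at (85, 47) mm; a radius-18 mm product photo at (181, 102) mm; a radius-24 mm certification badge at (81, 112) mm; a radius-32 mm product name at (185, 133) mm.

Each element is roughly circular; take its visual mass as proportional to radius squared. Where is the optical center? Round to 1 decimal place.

(128.5, 94.6)

r² weights: pattern block 33² = 1089, product photo 18² = 324, certification badge 24² = 576, product name 32² = 1024. Total = 3013.
x-moment: 1089·85 + 324·181 + 576·81 + 1024·185 = 387305; centroid 387305/3013 ≈ 128.54.
y-moment: 1089·47 + 324·102 + 576·112 + 1024·133 = 284935; centroid 284935/3013 ≈ 94.57.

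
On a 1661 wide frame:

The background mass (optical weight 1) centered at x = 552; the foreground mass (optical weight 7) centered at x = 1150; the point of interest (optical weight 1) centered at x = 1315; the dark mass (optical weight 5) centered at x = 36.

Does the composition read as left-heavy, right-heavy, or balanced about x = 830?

left-heavy

Σw = 1 + 7 + 1 + 5 = 14.
Σw·x = 1·552 + 7·1150 + 1·1315 + 5·36 = 10097, so x̄ = 10097/14 ≈ 721.21.
721.2 vs midline 830 → left-heavy.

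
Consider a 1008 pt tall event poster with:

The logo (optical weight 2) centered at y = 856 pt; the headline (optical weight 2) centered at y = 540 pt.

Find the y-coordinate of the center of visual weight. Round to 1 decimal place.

Weights sum to 2 + 2 = 4.
y-moment: 2·856 + 2·540 = 2792; centroid 2792/4 ≈ 698.00.

y ≈ 698.0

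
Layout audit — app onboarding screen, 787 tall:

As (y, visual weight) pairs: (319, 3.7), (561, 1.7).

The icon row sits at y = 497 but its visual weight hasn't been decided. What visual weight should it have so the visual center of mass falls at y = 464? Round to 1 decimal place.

w ≈ 11.3

Fixed elements: Σw = 3.7 + 1.7 = 5.4, Σw·y = 3.7·319 + 1.7·561 = 2134.0.
For the centroid to hit 464: (2134.0 + w·497) / (5.4 + w) = 464.
Solving: w = (464·5.4 − 2134.0) / (497 − 464) = 371.6 / 33 ≈ 11.26.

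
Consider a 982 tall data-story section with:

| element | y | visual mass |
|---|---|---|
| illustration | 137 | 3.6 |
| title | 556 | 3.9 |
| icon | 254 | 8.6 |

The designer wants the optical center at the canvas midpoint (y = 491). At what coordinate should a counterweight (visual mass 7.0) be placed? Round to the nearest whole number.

y ≈ 928

New total weight: (3.6 + 3.9 + 8.6) + 7.0 = 23.1.
y: target moment 23.1×491 = 11342.1; current 3.6·137 + 3.9·556 + 8.6·254 = 4846.0; the counterweight supplies 6496.1, so y = 6496.1/7.0 ≈ 928.01.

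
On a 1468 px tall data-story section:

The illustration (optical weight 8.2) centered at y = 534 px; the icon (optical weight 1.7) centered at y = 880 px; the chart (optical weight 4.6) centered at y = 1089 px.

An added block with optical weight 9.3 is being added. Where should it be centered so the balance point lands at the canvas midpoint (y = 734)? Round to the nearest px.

y ≈ 708

With the added block, Σw becomes 8.2 + 1.7 + 4.6 + 9.3 = 23.8.
y: target moment 23.8×734 = 17469.2; current 8.2·534 + 1.7·880 + 4.6·1089 = 10884.2; the added block supplies 6585.0, so y = 6585.0/9.3 ≈ 708.06.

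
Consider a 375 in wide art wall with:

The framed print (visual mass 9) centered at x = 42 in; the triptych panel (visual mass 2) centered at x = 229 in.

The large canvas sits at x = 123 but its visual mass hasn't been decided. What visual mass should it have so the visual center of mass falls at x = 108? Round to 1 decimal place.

Existing Σw = 11 (9 + 2); existing moment 9·42 + 2·229 = 836.
Balance at x = 108 requires (836 + w·123) / (11 + w) = 108.
Solving: w = (108·11 − 836) / (123 − 108) = 352 / 15 ≈ 23.47.

w ≈ 23.5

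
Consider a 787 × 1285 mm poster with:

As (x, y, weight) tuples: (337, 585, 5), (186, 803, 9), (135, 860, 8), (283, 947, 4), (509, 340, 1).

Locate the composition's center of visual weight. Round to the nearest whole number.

(225, 784)

Weights sum to 5 + 9 + 8 + 4 + 1 = 27.
x: (5·337 + 9·186 + 8·135 + 4·283 + 1·509) / 27 = 6080 / 27 ≈ 225.19
y: (5·585 + 9·803 + 8·860 + 4·947 + 1·340) / 27 = 21160 / 27 ≈ 783.70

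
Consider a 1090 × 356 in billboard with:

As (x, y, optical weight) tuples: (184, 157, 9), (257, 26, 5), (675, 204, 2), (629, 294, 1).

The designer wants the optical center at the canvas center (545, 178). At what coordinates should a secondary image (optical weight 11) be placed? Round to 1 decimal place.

After adding the secondary image, total weight = 9 + 5 + 2 + 1 + 11 = 28.
Along x: (4920 + 11·x) / 28 = 545 (existing moment 9·184 + 5·257 + 2·675 + 1·629 = 4920) ⇒ x = (15260 − 4920) / 11 ≈ 940.00.
Along y: (2245 + 11·y) / 28 = 178 (existing moment 9·157 + 5·26 + 2·204 + 1·294 = 2245) ⇒ y = (4984 − 2245) / 11 ≈ 249.00.

(940.0, 249.0)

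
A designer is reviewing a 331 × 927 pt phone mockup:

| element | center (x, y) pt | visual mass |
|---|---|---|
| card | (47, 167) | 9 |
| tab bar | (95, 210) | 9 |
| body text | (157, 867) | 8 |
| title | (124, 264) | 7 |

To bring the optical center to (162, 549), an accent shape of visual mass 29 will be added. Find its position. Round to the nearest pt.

With the accent shape, Σw becomes 9 + 9 + 8 + 7 + 29 = 62.
x: target moment 62×162 = 10044; current 9·47 + 9·95 + 8·157 + 7·124 = 3402; the accent shape supplies 6642, so x = 6642/29 ≈ 229.03.
y: target moment 62×549 = 34038; current 9·167 + 9·210 + 8·867 + 7·264 = 12177; the accent shape supplies 21861, so y = 21861/29 ≈ 753.83.

(229, 754)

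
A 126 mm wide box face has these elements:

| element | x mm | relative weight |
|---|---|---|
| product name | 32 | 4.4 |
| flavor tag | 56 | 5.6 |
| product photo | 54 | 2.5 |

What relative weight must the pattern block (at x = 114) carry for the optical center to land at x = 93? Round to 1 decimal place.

Fixed elements: Σw = 4.4 + 5.6 + 2.5 = 12.5, Σw·x = 4.4·32 + 5.6·56 + 2.5·54 = 589.4.
Balance at x = 93 requires (589.4 + w·114) / (12.5 + w) = 93.
Solving: w = (93·12.5 − 589.4) / (114 − 93) = 573.1 / 21 ≈ 27.29.

w ≈ 27.3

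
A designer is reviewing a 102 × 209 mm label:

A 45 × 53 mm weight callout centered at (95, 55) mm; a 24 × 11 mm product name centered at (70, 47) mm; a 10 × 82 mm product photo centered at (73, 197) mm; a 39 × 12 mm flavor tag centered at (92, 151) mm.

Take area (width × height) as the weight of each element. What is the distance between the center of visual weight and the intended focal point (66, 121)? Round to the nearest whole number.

≈ 34 mm

Areas → weights: weight callout 45·53 = 2385, product name 24·11 = 264, product photo 10·82 = 820, flavor tag 39·12 = 468; Σw = 3937.
x-moment: 2385·95 + 264·70 + 820·73 + 468·92 = 347971; centroid 347971/3937 ≈ 88.38.
y-moment: 2385·55 + 264·47 + 820·197 + 468·151 = 375791; centroid 375791/3937 ≈ 95.45.
Relative to (66, 121): Δ = (22.38, -25.55); |Δ| = √(22.38² + -25.55²) ≈ 33.97.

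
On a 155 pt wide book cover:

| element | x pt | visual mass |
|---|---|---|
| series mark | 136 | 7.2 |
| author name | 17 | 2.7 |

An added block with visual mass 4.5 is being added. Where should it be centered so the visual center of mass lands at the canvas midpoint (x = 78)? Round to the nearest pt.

x ≈ 22

New total weight: (7.2 + 2.7) + 4.5 = 14.4.
x: need Σw·x = 14.4·78 = 1123.2. Existing = 7.2·136 + 2.7·17 = 1025.1. Remainder 98.1 / 4.5 ≈ 21.80.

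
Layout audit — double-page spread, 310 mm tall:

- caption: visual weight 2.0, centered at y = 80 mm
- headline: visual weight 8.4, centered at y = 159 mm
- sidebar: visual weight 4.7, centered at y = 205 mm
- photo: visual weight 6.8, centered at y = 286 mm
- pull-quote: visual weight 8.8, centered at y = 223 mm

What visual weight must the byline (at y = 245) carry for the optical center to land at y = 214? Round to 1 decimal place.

Existing Σw = 30.7 (2.0 + 8.4 + 4.7 + 6.8 + 8.8); existing moment 2.0·80 + 8.4·159 + 4.7·205 + 6.8·286 + 8.8·223 = 6366.3.
Set Σw·y/Σw = 214: (6366.3 + 245w) = 214·(30.7 + w).
Solving: w = (214·30.7 − 6366.3) / (245 − 214) = 203.5 / 31 ≈ 6.56.

w ≈ 6.6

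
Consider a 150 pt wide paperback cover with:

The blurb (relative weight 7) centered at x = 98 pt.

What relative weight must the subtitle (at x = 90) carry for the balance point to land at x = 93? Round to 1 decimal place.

Known: weight 7 with moment 7·98 = 686.
Set Σw·x/Σw = 93: (686 + 90w) = 93·(7 + w).
Solving: w = (93·7 − 686) / (90 − 93) = -35 / -3 ≈ 11.67.

w ≈ 11.7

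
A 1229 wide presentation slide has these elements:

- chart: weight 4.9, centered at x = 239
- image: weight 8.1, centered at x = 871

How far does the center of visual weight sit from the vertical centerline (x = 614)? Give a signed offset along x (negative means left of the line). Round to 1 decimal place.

≈ 18.8

Σw = 4.9 + 8.1 = 13.0.
Σw·x = 4.9·239 + 8.1·871 = 8226.2, so x̄ = 8226.2/13.0 ≈ 632.78.
Difference: 632.78 − 614 ≈ 18.78.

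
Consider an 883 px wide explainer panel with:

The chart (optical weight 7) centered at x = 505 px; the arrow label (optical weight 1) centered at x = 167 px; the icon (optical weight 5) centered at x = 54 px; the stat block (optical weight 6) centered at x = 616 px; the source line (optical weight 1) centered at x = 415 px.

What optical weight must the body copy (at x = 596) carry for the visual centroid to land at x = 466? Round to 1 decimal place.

w ≈ 9.5

Existing Σw = 20 (7 + 1 + 5 + 6 + 1); existing moment 7·505 + 1·167 + 5·54 + 6·616 + 1·415 = 8083.
Balance at x = 466 requires (8083 + w·596) / (20 + w) = 466.
So w = (466·20 − 8083)/(596 − 466) = 1237/130 ≈ 9.52.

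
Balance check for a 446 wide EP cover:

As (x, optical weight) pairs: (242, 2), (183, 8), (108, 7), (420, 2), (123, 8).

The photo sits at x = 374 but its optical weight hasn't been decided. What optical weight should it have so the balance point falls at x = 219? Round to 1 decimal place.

Known weights sum to 2 + 8 + 7 + 2 + 8 = 27; their moment is 2·242 + 8·183 + 7·108 + 2·420 + 8·123 = 4528.
Set Σw·x/Σw = 219: (4528 + 374w) = 219·(27 + w).
Solving: w = (219·27 − 4528) / (374 − 219) = 1385 / 155 ≈ 8.94.

w ≈ 8.9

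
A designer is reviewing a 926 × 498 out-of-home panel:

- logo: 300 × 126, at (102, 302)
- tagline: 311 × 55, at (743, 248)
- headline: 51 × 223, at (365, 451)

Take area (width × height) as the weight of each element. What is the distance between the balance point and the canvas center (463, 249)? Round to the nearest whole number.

Taking area as weight: logo 300·126 = 37800, tagline 311·55 = 17105, headline 51·223 = 11373. Sum 66278.
x: (37800·102 + 17105·743 + 11373·365) / 66278 = 20715760 / 66278 ≈ 312.56
y: (37800·302 + 17105·248 + 11373·451) / 66278 = 20786863 / 66278 ≈ 313.63
From (463, 249): dx = -150.44, dy = 64.63, so the distance is √(dx²+dy²) ≈ 163.74.

≈ 164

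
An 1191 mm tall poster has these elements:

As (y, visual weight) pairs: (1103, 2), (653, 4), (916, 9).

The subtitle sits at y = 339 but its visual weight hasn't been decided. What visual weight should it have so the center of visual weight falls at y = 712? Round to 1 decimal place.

w ≈ 6.4

Existing Σw = 15 (2 + 4 + 9); existing moment 2·1103 + 4·653 + 9·916 = 13062.
Balance at y = 712 requires (13062 + w·339) / (15 + w) = 712.
So w = (712·15 − 13062)/(339 − 712) = -2382/-373 ≈ 6.39.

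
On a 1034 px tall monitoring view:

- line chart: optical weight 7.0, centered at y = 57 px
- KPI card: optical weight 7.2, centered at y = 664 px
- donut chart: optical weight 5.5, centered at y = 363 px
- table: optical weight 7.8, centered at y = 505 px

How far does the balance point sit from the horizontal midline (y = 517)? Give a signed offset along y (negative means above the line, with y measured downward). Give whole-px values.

Σw = 7.0 + 7.2 + 5.5 + 7.8 = 27.5.
y-moment: 7.0·57 + 7.2·664 + 5.5·363 + 7.8·505 = 11115.3; centroid 11115.3/27.5 ≈ 404.19.
Offset from y = 517: 404.19 − 517 ≈ -112.81.

≈ -113 px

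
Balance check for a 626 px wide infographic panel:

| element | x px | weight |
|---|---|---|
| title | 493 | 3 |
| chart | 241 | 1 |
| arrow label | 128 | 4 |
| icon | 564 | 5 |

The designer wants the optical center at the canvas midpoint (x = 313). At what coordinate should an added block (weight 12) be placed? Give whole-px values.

With the added block, Σw becomes 3 + 1 + 4 + 5 + 12 = 25.
x: target moment 25×313 = 7825; current 3·493 + 1·241 + 4·128 + 5·564 = 5052; the added block supplies 2773, so x = 2773/12 ≈ 231.08.

x ≈ 231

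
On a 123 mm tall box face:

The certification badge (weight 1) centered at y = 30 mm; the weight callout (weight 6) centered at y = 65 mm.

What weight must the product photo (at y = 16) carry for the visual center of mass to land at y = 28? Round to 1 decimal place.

w ≈ 18.7

Known weights sum to 1 + 6 = 7; their moment is 1·30 + 6·65 = 420.
Set Σw·y/Σw = 28: (420 + 16w) = 28·(7 + w).
Rearranging, w·(16 − 28) = 28·7 − 420 = -224, so w ≈ -224/-12 = 18.67.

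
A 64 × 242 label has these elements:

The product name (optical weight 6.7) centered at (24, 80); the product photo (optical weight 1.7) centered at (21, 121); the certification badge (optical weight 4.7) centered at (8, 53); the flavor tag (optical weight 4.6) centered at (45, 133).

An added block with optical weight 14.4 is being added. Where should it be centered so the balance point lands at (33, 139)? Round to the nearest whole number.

(43, 199)

New total weight: (6.7 + 1.7 + 4.7 + 4.6) + 14.4 = 32.1.
x: need Σw·x = 32.1·33 = 1059.3. Existing = 6.7·24 + 1.7·21 + 4.7·8 + 4.6·45 = 441.1. Remainder 618.2 / 14.4 ≈ 42.93.
y: need Σw·y = 32.1·139 = 4461.9. Existing = 6.7·80 + 1.7·121 + 4.7·53 + 4.6·133 = 1602.6. Remainder 2859.3 / 14.4 ≈ 198.56.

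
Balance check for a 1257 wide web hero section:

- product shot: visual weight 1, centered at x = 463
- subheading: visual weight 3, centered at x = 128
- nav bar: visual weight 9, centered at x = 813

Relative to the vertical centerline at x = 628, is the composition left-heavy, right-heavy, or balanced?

Σw = 1 + 3 + 9 = 13.
x: (1·463 + 3·128 + 9·813) / 13 = 8164 / 13 ≈ 628.00
628.00 = 628 exactly: balanced.

balanced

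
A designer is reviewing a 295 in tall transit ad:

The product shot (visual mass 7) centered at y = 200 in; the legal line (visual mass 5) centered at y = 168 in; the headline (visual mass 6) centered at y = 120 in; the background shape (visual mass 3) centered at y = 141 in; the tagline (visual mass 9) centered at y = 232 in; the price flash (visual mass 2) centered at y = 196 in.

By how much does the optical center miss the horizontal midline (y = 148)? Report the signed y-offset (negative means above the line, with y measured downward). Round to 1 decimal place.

Total weight = 7 + 5 + 6 + 3 + 9 + 2 = 32.
Σw·y = 5863; ȳ = 5863/32 ≈ 183.22.
Difference: 183.22 − 148 ≈ 35.22.

≈ 35.2 in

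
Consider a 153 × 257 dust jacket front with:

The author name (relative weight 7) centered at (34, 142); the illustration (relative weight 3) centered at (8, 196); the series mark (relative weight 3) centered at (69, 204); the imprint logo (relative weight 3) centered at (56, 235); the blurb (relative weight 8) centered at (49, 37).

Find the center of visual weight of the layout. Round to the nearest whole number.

Total weight = 7 + 3 + 3 + 3 + 8 = 24.
x: (7·34 + 3·8 + 3·69 + 3·56 + 8·49) / 24 = 1029 / 24 ≈ 42.88
y: (7·142 + 3·196 + 3·204 + 3·235 + 8·37) / 24 = 3195 / 24 ≈ 133.12

(43, 133)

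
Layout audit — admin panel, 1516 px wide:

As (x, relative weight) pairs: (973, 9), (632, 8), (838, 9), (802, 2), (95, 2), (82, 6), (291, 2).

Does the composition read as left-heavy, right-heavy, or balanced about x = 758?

Total weight = 9 + 8 + 9 + 2 + 2 + 6 + 2 = 38.
x: (9·973 + 8·632 + 9·838 + 2·802 + 2·95 + 6·82 + 2·291) / 38 = 24223 / 38 ≈ 637.45
637.4 vs midline 758 → left-heavy.

left-heavy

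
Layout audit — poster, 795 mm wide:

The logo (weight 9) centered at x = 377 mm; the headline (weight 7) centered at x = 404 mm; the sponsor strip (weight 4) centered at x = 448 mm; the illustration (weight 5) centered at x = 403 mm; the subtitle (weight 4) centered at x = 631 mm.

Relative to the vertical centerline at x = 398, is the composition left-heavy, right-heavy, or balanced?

right-heavy

Total weight = 9 + 7 + 4 + 5 + 4 = 29.
x: (9·377 + 7·404 + 4·448 + 5·403 + 4·631) / 29 = 12552 / 29 ≈ 432.83
432.8 vs midline 398 → right-heavy.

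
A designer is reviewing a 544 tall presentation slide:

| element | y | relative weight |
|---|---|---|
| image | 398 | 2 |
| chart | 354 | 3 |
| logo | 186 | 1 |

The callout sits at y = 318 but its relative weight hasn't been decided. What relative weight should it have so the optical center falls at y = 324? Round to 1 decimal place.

Fixed elements: Σw = 2 + 3 + 1 = 6, Σw·y = 2·398 + 3·354 + 1·186 = 2044.
Set Σw·y/Σw = 324: (2044 + 318w) = 324·(6 + w).
So w = (324·6 − 2044)/(318 − 324) = -100/-6 ≈ 16.67.

w ≈ 16.7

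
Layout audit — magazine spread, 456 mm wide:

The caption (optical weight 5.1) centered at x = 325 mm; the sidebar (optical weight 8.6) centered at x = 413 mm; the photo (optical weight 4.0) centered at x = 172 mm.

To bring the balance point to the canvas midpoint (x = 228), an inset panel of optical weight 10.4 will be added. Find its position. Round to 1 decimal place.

With the inset panel, Σw becomes 5.1 + 8.6 + 4.0 + 10.4 = 28.1.
Along x: (5897.3 + 10.4·x) / 28.1 = 228 (existing moment 5.1·325 + 8.6·413 + 4.0·172 = 5897.3) ⇒ x = (6406.8 − 5897.3) / 10.4 ≈ 48.99.

x ≈ 49.0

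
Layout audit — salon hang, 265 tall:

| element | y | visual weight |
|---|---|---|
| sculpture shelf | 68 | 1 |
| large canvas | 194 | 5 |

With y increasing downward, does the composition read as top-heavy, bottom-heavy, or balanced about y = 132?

bottom-heavy

Total weight = 1 + 5 = 6.
y-moment: 1·68 + 5·194 = 1038; centroid 1038/6 ≈ 173.00.
173.0 lies below (larger y than) the midline 132, so the layout is bottom-heavy.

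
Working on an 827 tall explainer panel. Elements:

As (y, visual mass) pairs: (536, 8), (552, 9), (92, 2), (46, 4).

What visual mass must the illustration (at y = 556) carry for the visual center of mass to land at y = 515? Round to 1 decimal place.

Fixed elements: Σw = 8 + 9 + 2 + 4 = 23, Σw·y = 8·536 + 9·552 + 2·92 + 4·46 = 9624.
Balance at y = 515 requires (9624 + w·556) / (23 + w) = 515.
Rearranging, w·(556 − 515) = 515·23 − 9624 = 2221, so w ≈ 2221/41 = 54.17.

w ≈ 54.2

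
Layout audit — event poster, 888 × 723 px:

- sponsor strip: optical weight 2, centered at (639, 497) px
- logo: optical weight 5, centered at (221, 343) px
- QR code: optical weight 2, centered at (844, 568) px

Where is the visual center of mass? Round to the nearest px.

(452, 427)

Weights sum to 2 + 5 + 2 = 9.
x: (2·639 + 5·221 + 2·844) / 9 = 4071 / 9 ≈ 452.33
y: (2·497 + 5·343 + 2·568) / 9 = 3845 / 9 ≈ 427.22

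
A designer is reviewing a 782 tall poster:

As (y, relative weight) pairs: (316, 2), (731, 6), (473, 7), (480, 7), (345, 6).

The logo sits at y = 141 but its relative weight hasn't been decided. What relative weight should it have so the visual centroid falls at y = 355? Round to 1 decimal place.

w ≈ 17.8

Fixed elements: Σw = 2 + 6 + 7 + 7 + 6 = 28, Σw·y = 2·316 + 6·731 + 7·473 + 7·480 + 6·345 = 13759.
For the centroid to hit 355: (13759 + w·141) / (28 + w) = 355.
Rearranging, w·(141 − 355) = 355·28 − 13759 = -3819, so w ≈ -3819/-214 = 17.85.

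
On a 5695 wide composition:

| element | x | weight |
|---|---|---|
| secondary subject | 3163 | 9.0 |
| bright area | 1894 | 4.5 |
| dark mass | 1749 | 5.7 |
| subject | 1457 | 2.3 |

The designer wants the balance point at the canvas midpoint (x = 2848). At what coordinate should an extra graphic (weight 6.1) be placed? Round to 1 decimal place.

x ≈ 4638.4

With the extra graphic, Σw becomes 9.0 + 4.5 + 5.7 + 2.3 + 6.1 = 27.6.
x: target moment 27.6×2848 = 78604.8; current 9.0·3163 + 4.5·1894 + 5.7·1749 + 2.3·1457 = 50310.4; the extra graphic supplies 28294.4, so x = 28294.4/6.1 ≈ 4638.43.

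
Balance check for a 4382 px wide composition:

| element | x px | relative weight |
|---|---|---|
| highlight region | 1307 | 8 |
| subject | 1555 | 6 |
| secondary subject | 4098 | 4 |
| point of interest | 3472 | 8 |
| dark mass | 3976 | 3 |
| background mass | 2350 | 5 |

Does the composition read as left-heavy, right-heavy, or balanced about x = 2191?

Weights sum to 8 + 6 + 4 + 8 + 3 + 5 = 34.
Σw·x = 8·1307 + 6·1555 + 4·4098 + 8·3472 + 3·3976 + 5·2350 = 87632, so x̄ = 87632/34 ≈ 2577.41.
Since 2577.4 is right of 2191, the composition reads right-heavy.

right-heavy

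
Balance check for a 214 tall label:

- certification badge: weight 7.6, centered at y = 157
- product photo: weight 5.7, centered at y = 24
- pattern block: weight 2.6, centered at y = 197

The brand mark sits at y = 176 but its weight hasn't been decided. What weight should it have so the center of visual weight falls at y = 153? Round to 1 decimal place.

w ≈ 25.7

Fixed elements: Σw = 7.6 + 5.7 + 2.6 = 15.9, Σw·y = 7.6·157 + 5.7·24 + 2.6·197 = 1842.2.
Set Σw·y/Σw = 153: (1842.2 + 176w) = 153·(15.9 + w).
Solving: w = (153·15.9 − 1842.2) / (176 − 153) = 590.5 / 23 ≈ 25.67.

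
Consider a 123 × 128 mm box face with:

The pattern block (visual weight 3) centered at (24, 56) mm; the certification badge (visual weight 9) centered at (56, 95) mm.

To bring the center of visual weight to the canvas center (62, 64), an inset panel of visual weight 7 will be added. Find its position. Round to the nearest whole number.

After adding the inset panel, total weight = 3 + 9 + 7 = 19.
x: need Σw·x = 19·62 = 1178. Existing = 3·24 + 9·56 = 576. Remainder 602 / 7 ≈ 86.00.
y: need Σw·y = 19·64 = 1216. Existing = 3·56 + 9·95 = 1023. Remainder 193 / 7 ≈ 27.57.

(86, 28)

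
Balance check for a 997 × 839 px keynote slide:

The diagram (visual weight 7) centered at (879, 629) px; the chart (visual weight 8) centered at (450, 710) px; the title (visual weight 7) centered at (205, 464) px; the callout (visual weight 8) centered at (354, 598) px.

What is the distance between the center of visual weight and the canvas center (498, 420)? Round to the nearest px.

Σw = 7 + 8 + 7 + 8 = 30.
x-moment: 7·879 + 8·450 + 7·205 + 8·354 = 14020; centroid 14020/30 ≈ 467.33.
y-moment: 7·629 + 8·710 + 7·464 + 8·598 = 18115; centroid 18115/30 ≈ 603.83.
Offset from (498, 420): Δx ≈ -30.67, Δy ≈ 183.83; distance = √(Δx² + Δy²) ≈ 186.37.

≈ 186 px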